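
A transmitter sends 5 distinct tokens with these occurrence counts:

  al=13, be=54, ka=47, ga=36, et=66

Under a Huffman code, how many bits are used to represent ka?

Build the tree from the bottom:
merge al(13) and ga(36): 49
merge ka(47) and 49: 96
merge be(54) and et(66): 120
merge 96 and 120: 216
ka sits 2 levels below the root, so its codeword is 2 bits.

2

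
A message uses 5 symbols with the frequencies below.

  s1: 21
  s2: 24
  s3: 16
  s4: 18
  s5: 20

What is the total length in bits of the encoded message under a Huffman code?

Build the Huffman tree bottom-up:
merge s3(16) and s4(18): 34
merge s5(20) and s1(21): 41
merge s2(24) and 34: 58
merge 41 and 58: 99
The encoded length is the sum of every internal node's weight: 34 + 41 + 58 + 99 = 232 bits.

232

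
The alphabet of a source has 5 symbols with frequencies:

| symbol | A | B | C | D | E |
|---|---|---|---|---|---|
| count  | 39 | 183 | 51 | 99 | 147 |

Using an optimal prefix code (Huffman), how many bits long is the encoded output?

Build the Huffman tree bottom-up:
combine A(39), C(51) → 90
combine 90, D(99) → 189
combine E(147), B(183) → 330
combine 189, 330 → 519
The encoded length is the sum of every internal node's weight: 90 + 189 + 330 + 519 = 1128 bits.

1128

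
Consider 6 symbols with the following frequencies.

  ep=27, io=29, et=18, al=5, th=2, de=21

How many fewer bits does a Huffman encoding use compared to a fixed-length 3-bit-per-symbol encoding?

70

Fixed-length: 3 bits × 102 symbols = 306 bits.
Huffman merges:
merge th(2) and al(5): 7
merge 7 and et(18): 25
merge de(21) and 25: 46
merge ep(27) and io(29): 56
merge 46 and 56: 102
Huffman total = 7 + 25 + 46 + 56 + 102 = 236 bits.
Saving = 306 − 236 = 70 bits.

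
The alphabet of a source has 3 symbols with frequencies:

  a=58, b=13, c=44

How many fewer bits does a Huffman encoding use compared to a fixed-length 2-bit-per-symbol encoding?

58

Fixed-length: 2 bits × 115 symbols = 230 bits.
Huffman merges:
b(13) + c(44) → 57
57 + a(58) → 115
Huffman total = 57 + 115 = 172 bits.
Saving = 230 − 172 = 58 bits.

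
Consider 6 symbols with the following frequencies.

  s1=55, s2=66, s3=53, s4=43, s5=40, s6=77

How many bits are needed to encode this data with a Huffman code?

859

Build the Huffman tree bottom-up:
combine s5(40), s4(43) → 83
combine s3(53), s1(55) → 108
combine s2(66), s6(77) → 143
combine 83, 108 → 191
combine 143, 191 → 334
Total encoded bits = sum of merged weights = 83 + 108 + 143 + 191 + 334 = 859.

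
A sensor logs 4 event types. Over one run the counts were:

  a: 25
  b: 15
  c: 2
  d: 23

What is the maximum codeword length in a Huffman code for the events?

Merge the two lowest-weight nodes at each step:
combine c(2), b(15) → 17
combine 17, d(23) → 40
combine a(25), 40 → 65
Maximum depth reached is 3.

3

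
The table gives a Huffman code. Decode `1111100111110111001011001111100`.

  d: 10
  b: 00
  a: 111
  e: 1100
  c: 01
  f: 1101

aeafedeae

Read left to right; each codeword is recognised as soon as it completes (prefix code):
  111→a | 1100→e | 111→a | 1101→f | 1100→e | 10→d | 1100→e | 111→a | 1100→e
Decoded message: aeafedeae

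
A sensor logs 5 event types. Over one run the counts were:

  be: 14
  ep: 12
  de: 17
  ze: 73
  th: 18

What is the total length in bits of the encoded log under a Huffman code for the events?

Build the Huffman tree bottom-up:
combine ep(12), be(14) → 26
combine de(17), th(18) → 35
combine 26, 35 → 61
combine 61, ze(73) → 134
Total encoded bits = sum of merged weights = 26 + 35 + 61 + 134 = 256.

256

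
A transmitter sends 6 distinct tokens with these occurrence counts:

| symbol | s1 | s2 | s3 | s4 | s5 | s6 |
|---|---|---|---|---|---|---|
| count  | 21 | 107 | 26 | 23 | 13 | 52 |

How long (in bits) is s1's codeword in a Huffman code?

4

Huffman merges, smallest pair first:
s5(13) + s1(21) → 34
s4(23) + s3(26) → 49
34 + 49 → 83
s6(52) + 83 → 135
s2(107) + 135 → 242
s1's leaf is at depth 4, giving a 4-bit codeword.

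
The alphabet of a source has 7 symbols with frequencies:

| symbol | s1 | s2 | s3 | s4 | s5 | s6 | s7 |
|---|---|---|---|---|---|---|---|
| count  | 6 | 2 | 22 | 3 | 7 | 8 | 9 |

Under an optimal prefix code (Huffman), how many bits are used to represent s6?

Huffman merges, smallest pair first:
merge s2(2) and s4(3): 5
merge 5 and s1(6): 11
merge s5(7) and s6(8): 15
merge s7(9) and 11: 20
merge 15 and 20: 35
merge s3(22) and 35: 57
s6 sits 3 levels below the root, so its codeword is 3 bits.

3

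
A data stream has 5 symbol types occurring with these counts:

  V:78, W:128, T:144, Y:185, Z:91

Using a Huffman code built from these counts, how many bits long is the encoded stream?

1421

Build the Huffman tree bottom-up:
V(78) + Z(91) → 169
W(128) + T(144) → 272
169 + Y(185) → 354
272 + 354 → 626
Each symbol's bit-cost is frequency × depth; summing gives 1421 bits (equivalently 169 + 272 + 354 + 626).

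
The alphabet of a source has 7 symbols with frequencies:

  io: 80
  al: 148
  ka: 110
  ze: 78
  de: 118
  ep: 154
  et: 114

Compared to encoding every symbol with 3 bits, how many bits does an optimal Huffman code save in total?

Fixed-length: 3 bits × 802 symbols = 2406 bits.
Huffman merges:
ze(78) + io(80) → 158
ka(110) + et(114) → 224
de(118) + al(148) → 266
ep(154) + 158 → 312
224 + 266 → 490
312 + 490 → 802
Huffman total = 158 + 224 + 266 + 312 + 490 + 802 = 2252 bits.
Saving = 2406 − 2252 = 154 bits.

154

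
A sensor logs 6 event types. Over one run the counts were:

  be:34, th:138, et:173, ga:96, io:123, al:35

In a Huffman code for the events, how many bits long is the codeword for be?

4

Repeatedly merge the two smallest:
combine be(34), al(35) → 69
combine 69, ga(96) → 165
combine io(123), th(138) → 261
combine 165, et(173) → 338
combine 261, 338 → 599
The subtree containing be is merged 4 times, so code length = 4.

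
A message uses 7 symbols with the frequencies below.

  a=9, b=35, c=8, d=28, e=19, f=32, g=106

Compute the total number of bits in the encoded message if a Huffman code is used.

Merge the two smallest weights repeatedly:
merge c(8) and a(9): 17
merge 17 and e(19): 36
merge d(28) and f(32): 60
merge b(35) and 36: 71
merge 60 and 71: 131
merge g(106) and 131: 237
The encoded length is the sum of every internal node's weight: 17 + 36 + 60 + 71 + 131 + 237 = 552 bits.

552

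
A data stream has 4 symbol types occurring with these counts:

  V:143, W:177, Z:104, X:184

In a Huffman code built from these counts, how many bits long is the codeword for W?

Build the tree from the bottom:
combine Z(104), V(143) → 247
combine W(177), X(184) → 361
combine 247, 361 → 608
The subtree containing W is merged 2 times, so code length = 2.

2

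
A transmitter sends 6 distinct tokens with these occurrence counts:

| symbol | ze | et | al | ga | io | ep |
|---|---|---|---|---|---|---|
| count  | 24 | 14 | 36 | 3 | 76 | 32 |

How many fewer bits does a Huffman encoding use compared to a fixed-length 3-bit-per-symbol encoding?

Fixed-length: 3 bits × 185 symbols = 555 bits.
Huffman merges:
merge ga(3) and et(14): 17
merge 17 and ze(24): 41
merge ep(32) and al(36): 68
merge 41 and 68: 109
merge io(76) and 109: 185
Huffman total = 17 + 41 + 68 + 109 + 185 = 420 bits.
Saving = 555 − 420 = 135 bits.

135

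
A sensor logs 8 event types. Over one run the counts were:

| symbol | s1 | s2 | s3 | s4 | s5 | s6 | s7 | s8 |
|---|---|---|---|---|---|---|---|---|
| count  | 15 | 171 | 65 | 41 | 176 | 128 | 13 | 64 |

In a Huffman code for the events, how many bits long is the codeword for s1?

5

Huffman merges, smallest pair first:
merge s7(13) and s1(15): 28
merge 28 and s4(41): 69
merge s8(64) and s3(65): 129
merge 69 and s6(128): 197
merge 129 and s2(171): 300
merge s5(176) and 197: 373
merge 300 and 373: 673
s1 sits 5 levels below the root, so its codeword is 5 bits.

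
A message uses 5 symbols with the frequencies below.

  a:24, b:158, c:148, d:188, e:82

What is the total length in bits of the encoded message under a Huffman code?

Merge the two smallest weights repeatedly:
merge a(24) and e(82): 106
merge 106 and c(148): 254
merge b(158) and d(188): 346
merge 254 and 346: 600
The encoded length is the sum of every internal node's weight: 106 + 254 + 346 + 600 = 1306 bits.

1306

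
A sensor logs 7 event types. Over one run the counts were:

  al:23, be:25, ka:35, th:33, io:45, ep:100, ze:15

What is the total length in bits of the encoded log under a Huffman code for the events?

721

Build the Huffman tree bottom-up:
ze(15) + al(23) → 38
be(25) + th(33) → 58
ka(35) + 38 → 73
io(45) + 58 → 103
73 + ep(100) → 173
103 + 173 → 276
The encoded length is the sum of every internal node's weight: 38 + 58 + 73 + 103 + 173 + 276 = 721 bits.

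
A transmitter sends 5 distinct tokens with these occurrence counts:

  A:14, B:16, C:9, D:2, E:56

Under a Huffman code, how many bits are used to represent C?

Huffman merges, smallest pair first:
merge D(2) and C(9): 11
merge 11 and A(14): 25
merge B(16) and 25: 41
merge 41 and E(56): 97
The subtree containing C is merged 4 times, so code length = 4.

4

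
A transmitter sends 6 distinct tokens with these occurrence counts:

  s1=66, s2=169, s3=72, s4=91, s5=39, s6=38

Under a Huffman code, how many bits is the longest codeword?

4

Merge the two lowest-weight nodes at each step:
s6(38) + s5(39) → 77
s1(66) + s3(72) → 138
77 + s4(91) → 168
138 + 168 → 306
s2(169) + 306 → 475
Maximum depth reached is 4.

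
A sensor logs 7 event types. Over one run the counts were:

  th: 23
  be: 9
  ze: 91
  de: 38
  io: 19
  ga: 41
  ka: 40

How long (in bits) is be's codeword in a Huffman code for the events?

Build the tree from the bottom:
combine be(9), io(19) → 28
combine th(23), 28 → 51
combine de(38), ka(40) → 78
combine ga(41), 51 → 92
combine 78, ze(91) → 169
combine 92, 169 → 261
The subtree containing be is merged 4 times, so code length = 4.

4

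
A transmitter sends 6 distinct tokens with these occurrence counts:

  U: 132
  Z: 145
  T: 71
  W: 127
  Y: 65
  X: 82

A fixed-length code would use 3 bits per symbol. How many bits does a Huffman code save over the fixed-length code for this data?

277

Fixed-length: 3 bits × 622 symbols = 1866 bits.
Huffman merges:
Y(65) + T(71) → 136
X(82) + W(127) → 209
U(132) + 136 → 268
Z(145) + 209 → 354
268 + 354 → 622
Huffman total = 136 + 209 + 268 + 354 + 622 = 1589 bits.
Saving = 1866 − 1589 = 277 bits.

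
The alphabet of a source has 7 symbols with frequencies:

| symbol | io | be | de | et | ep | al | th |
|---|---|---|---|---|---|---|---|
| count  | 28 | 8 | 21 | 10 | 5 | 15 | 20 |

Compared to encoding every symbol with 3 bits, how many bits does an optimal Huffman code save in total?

Fixed-length: 3 bits × 107 symbols = 321 bits.
Huffman merges:
combine ep(5), be(8) → 13
combine et(10), 13 → 23
combine al(15), th(20) → 35
combine de(21), 23 → 44
combine io(28), 35 → 63
combine 44, 63 → 107
Huffman total = 13 + 23 + 35 + 44 + 63 + 107 = 285 bits.
Saving = 321 − 285 = 36 bits.

36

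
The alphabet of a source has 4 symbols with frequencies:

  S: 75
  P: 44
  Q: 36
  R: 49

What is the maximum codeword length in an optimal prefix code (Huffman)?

Merge the two lowest-weight nodes at each step:
combine Q(36), P(44) → 80
combine R(49), S(75) → 124
combine 80, 124 → 204
The first pair merged (Q, P) ends up deepest, at depth 2.

2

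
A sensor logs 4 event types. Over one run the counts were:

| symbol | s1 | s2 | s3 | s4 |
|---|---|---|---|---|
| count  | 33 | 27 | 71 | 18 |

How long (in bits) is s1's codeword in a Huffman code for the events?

2

Repeatedly merge the two smallest:
merge s4(18) and s2(27): 45
merge s1(33) and 45: 78
merge s3(71) and 78: 149
The subtree containing s1 is merged 2 times, so code length = 2.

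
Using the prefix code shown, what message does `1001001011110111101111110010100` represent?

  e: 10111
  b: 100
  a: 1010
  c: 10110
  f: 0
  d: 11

bbeeedbaf

Read left to right; each codeword is recognised as soon as it completes (prefix code):
  100→b | 100→b | 10111→e | 10111→e | 10111→e | 11→d | 100→b | 1010→a | 0→f
Decoded message: bbeeedbaf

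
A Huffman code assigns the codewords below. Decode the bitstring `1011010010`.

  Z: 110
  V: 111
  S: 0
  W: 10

Read left to right; each codeword is recognised as soon as it completes (prefix code):
  10→W | 110→Z | 10→W | 0→S | 10→W
Decoded message: WZWSW

WZWSW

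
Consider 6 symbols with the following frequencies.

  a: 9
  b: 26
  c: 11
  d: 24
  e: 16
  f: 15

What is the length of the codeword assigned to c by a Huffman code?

Repeatedly merge the two smallest:
combine a(9), c(11) → 20
combine f(15), e(16) → 31
combine 20, d(24) → 44
combine b(26), 31 → 57
combine 44, 57 → 101
c's leaf is at depth 3, giving a 3-bit codeword.

3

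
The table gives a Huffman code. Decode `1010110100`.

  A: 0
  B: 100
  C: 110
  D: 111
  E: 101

Read left to right; each codeword is recognised as soon as it completes (prefix code):
  101→E | 0→A | 110→C | 100→B
Decoded message: EACB

EACB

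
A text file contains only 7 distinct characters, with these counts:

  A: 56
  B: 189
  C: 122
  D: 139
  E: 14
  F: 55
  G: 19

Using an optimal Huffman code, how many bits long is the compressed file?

1453

Greedily combine the two least-frequent nodes:
combine E(14), G(19) → 33
combine 33, F(55) → 88
combine A(56), 88 → 144
combine C(122), D(139) → 261
combine 144, B(189) → 333
combine 261, 333 → 594
The encoded length is the sum of every internal node's weight: 33 + 88 + 144 + 261 + 333 + 594 = 1453 bits.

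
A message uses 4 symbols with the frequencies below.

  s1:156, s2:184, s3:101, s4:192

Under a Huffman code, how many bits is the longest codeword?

2

Merge the two lowest-weight nodes at each step:
combine s3(101), s1(156) → 257
combine s2(184), s4(192) → 376
combine 257, 376 → 633
The first pair merged (s3, s1) ends up deepest, at depth 2.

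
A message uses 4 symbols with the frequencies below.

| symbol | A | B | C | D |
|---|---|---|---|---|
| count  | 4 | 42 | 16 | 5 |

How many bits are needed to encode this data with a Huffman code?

101

Merge the two smallest weights repeatedly:
A(4) + D(5) → 9
9 + C(16) → 25
25 + B(42) → 67
Each symbol's bit-cost is frequency × depth; summing gives 101 bits (equivalently 9 + 25 + 67).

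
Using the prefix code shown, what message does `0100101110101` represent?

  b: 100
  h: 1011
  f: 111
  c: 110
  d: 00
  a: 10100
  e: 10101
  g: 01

Read left to right; each codeword is recognised as soon as it completes (prefix code):
  01→g | 00→d | 1011→h | 10101→e
Decoded message: gdhe

gdhe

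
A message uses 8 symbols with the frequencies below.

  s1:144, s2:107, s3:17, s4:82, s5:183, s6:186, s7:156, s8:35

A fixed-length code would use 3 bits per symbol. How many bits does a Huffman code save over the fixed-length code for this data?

183

Fixed-length: 3 bits × 910 symbols = 2730 bits.
Huffman merges:
s3(17) + s8(35) → 52
52 + s4(82) → 134
s2(107) + 134 → 241
s1(144) + s7(156) → 300
s5(183) + s6(186) → 369
241 + 300 → 541
369 + 541 → 910
Huffman total = 52 + 134 + 241 + 300 + 369 + 541 + 910 = 2547 bits.
Saving = 2730 − 2547 = 183 bits.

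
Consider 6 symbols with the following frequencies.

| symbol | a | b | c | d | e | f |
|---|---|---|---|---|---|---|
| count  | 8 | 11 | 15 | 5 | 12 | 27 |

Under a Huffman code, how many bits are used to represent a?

Build the tree from the bottom:
d(5) + a(8) → 13
b(11) + e(12) → 23
13 + c(15) → 28
23 + f(27) → 50
28 + 50 → 78
a's leaf is at depth 3, giving a 3-bit codeword.

3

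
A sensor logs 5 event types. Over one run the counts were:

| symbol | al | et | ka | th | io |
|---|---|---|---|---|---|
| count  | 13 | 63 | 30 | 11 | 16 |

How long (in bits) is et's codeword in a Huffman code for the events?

1

Repeatedly merge the two smallest:
combine th(11), al(13) → 24
combine io(16), 24 → 40
combine ka(30), 40 → 70
combine et(63), 70 → 133
et is merged only at the final step, so code length = 1.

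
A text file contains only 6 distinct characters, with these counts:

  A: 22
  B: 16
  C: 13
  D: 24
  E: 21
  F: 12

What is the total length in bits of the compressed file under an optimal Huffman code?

Build the Huffman tree bottom-up:
F(12) + C(13) → 25
B(16) + E(21) → 37
A(22) + D(24) → 46
25 + 37 → 62
46 + 62 → 108
Total encoded bits = sum of merged weights = 25 + 37 + 46 + 62 + 108 = 278.

278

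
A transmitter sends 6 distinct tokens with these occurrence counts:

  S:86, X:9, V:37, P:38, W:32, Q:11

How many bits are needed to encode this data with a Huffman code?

Greedily combine the two least-frequent nodes:
X(9) + Q(11) → 20
20 + W(32) → 52
V(37) + P(38) → 75
52 + 75 → 127
S(86) + 127 → 213
The encoded length is the sum of every internal node's weight: 20 + 52 + 75 + 127 + 213 = 487 bits.

487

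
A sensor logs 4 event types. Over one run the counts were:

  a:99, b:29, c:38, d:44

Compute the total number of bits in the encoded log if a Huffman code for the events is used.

Build the Huffman tree bottom-up:
combine b(29), c(38) → 67
combine d(44), 67 → 111
combine a(99), 111 → 210
Total encoded bits = sum of merged weights = 67 + 111 + 210 = 388.

388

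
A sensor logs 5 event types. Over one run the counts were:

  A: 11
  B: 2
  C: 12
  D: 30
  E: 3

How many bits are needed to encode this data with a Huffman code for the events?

Merge the two smallest weights repeatedly:
combine B(2), E(3) → 5
combine 5, A(11) → 16
combine C(12), 16 → 28
combine 28, D(30) → 58
Total encoded bits = sum of merged weights = 5 + 16 + 28 + 58 = 107.

107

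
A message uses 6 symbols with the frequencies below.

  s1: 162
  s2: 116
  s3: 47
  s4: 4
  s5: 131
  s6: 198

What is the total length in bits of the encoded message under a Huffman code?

1534

Merge the two smallest weights repeatedly:
merge s4(4) and s3(47): 51
merge 51 and s2(116): 167
merge s5(131) and s1(162): 293
merge 167 and s6(198): 365
merge 293 and 365: 658
The encoded length is the sum of every internal node's weight: 51 + 167 + 293 + 365 + 658 = 1534 bits.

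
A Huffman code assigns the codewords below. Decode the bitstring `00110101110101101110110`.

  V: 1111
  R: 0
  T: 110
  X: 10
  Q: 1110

Read left to right; each codeword is recognised as soon as it completes (prefix code):
  0→R | 0→R | 110→T | 10→X | 1110→Q | 10→X | 110→T | 1110→Q | 110→T
Decoded message: RRTXQXTQT

RRTXQXTQT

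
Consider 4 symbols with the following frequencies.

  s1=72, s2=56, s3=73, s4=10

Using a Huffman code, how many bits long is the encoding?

Build the Huffman tree bottom-up:
combine s4(10), s2(56) → 66
combine 66, s1(72) → 138
combine s3(73), 138 → 211
The encoded length is the sum of every internal node's weight: 66 + 138 + 211 = 415 bits.

415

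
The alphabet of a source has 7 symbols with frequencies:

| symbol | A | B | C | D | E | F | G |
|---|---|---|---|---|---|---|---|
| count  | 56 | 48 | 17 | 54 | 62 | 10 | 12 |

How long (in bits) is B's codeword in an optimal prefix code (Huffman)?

Huffman merges, smallest pair first:
combine F(10), G(12) → 22
combine C(17), 22 → 39
combine 39, B(48) → 87
combine D(54), A(56) → 110
combine E(62), 87 → 149
combine 110, 149 → 259
B sits 3 levels below the root, so its codeword is 3 bits.

3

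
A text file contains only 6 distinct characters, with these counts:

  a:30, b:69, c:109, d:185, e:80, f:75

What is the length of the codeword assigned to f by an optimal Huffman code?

Build the tree from the bottom:
combine a(30), b(69) → 99
combine f(75), e(80) → 155
combine 99, c(109) → 208
combine 155, d(185) → 340
combine 208, 340 → 548
The subtree containing f is merged 3 times, so code length = 3.

3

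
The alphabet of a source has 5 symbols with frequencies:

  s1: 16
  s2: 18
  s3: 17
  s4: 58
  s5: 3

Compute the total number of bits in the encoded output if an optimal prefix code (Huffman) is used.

220

Greedily combine the two least-frequent nodes:
combine s5(3), s1(16) → 19
combine s3(17), s2(18) → 35
combine 19, 35 → 54
combine 54, s4(58) → 112
Each symbol's bit-cost is frequency × depth; summing gives 220 bits (equivalently 19 + 35 + 54 + 112).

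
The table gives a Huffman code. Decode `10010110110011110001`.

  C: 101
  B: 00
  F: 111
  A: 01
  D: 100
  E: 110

DCCDFDA

Read left to right; each codeword is recognised as soon as it completes (prefix code):
  100→D | 101→C | 101→C | 100→D | 111→F | 100→D | 01→A
Decoded message: DCCDFDA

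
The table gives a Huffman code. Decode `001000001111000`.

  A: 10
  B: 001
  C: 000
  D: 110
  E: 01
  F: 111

Read left to right; each codeword is recognised as soon as it completes (prefix code):
  001→B | 000→C | 001→B | 111→F | 000→C
Decoded message: BCBFC

BCBFC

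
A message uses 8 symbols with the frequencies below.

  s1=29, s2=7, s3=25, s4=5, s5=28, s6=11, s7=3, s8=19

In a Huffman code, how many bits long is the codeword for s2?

4

Build the tree from the bottom:
s7(3) + s4(5) → 8
s2(7) + 8 → 15
s6(11) + 15 → 26
s8(19) + s3(25) → 44
26 + s5(28) → 54
s1(29) + 44 → 73
54 + 73 → 127
s2 sits 4 levels below the root, so its codeword is 4 bits.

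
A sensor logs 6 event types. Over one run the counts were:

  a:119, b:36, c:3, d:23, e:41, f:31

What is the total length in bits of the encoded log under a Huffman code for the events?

Merge the two smallest weights repeatedly:
combine c(3), d(23) → 26
combine 26, f(31) → 57
combine b(36), e(41) → 77
combine 57, 77 → 134
combine a(119), 134 → 253
The encoded length is the sum of every internal node's weight: 26 + 57 + 77 + 134 + 253 = 547 bits.

547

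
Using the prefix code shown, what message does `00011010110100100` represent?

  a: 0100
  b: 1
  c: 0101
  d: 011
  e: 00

edcbabe

Read left to right; each codeword is recognised as soon as it completes (prefix code):
  00→e | 011→d | 0101→c | 1→b | 0100→a | 1→b | 00→e
Decoded message: edcbabe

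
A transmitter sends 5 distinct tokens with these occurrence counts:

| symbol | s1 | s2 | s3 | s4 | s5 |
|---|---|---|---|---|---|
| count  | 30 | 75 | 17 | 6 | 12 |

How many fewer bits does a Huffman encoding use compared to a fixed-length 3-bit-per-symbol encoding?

162

Fixed-length: 3 bits × 140 symbols = 420 bits.
Huffman merges:
combine s4(6), s5(12) → 18
combine s3(17), 18 → 35
combine s1(30), 35 → 65
combine 65, s2(75) → 140
Huffman total = 18 + 35 + 65 + 140 = 258 bits.
Saving = 420 − 258 = 162 bits.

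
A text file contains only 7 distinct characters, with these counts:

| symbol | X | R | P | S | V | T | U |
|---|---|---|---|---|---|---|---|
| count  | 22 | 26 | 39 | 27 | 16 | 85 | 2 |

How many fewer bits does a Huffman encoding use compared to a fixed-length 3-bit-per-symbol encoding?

112

Fixed-length: 3 bits × 217 symbols = 651 bits.
Huffman merges:
U(2) + V(16) → 18
18 + X(22) → 40
R(26) + S(27) → 53
P(39) + 40 → 79
53 + 79 → 132
T(85) + 132 → 217
Huffman total = 18 + 40 + 53 + 79 + 132 + 217 = 539 bits.
Saving = 651 − 539 = 112 bits.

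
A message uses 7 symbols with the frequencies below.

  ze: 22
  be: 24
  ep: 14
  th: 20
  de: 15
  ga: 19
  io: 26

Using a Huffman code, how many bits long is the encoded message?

394

Build the Huffman tree bottom-up:
merge ep(14) and de(15): 29
merge ga(19) and th(20): 39
merge ze(22) and be(24): 46
merge io(26) and 29: 55
merge 39 and 46: 85
merge 55 and 85: 140
Total encoded bits = sum of merged weights = 29 + 39 + 46 + 55 + 85 + 140 = 394.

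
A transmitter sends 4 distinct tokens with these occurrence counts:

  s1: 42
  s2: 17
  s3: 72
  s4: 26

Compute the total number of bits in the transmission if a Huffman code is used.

285

Merge the two smallest weights repeatedly:
combine s2(17), s4(26) → 43
combine s1(42), 43 → 85
combine s3(72), 85 → 157
Total encoded bits = sum of merged weights = 43 + 85 + 157 = 285.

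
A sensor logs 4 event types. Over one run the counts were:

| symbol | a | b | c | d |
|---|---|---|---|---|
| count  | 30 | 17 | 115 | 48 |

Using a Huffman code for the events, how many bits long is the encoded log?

Build the Huffman tree bottom-up:
b(17) + a(30) → 47
47 + d(48) → 95
95 + c(115) → 210
Total encoded bits = sum of merged weights = 47 + 95 + 210 = 352.

352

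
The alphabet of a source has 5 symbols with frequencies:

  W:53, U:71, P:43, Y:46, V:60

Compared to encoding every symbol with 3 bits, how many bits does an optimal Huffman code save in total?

184

Fixed-length: 3 bits × 273 symbols = 819 bits.
Huffman merges:
P(43) + Y(46) → 89
W(53) + V(60) → 113
U(71) + 89 → 160
113 + 160 → 273
Huffman total = 89 + 113 + 160 + 273 = 635 bits.
Saving = 819 − 635 = 184 bits.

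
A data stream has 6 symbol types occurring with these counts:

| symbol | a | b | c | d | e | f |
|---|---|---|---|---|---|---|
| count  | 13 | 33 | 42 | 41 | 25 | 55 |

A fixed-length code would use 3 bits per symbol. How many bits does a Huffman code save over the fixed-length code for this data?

Fixed-length: 3 bits × 209 symbols = 627 bits.
Huffman merges:
combine a(13), e(25) → 38
combine b(33), 38 → 71
combine d(41), c(42) → 83
combine f(55), 71 → 126
combine 83, 126 → 209
Huffman total = 38 + 71 + 83 + 126 + 209 = 527 bits.
Saving = 627 − 527 = 100 bits.

100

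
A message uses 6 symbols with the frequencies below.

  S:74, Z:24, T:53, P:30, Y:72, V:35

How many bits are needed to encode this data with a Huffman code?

718

Build the Huffman tree bottom-up:
Z(24) + P(30) → 54
V(35) + T(53) → 88
54 + Y(72) → 126
S(74) + 88 → 162
126 + 162 → 288
Total encoded bits = sum of merged weights = 54 + 88 + 126 + 162 + 288 = 718.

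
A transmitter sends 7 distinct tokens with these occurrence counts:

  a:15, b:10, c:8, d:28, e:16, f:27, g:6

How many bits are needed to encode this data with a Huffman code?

Greedily combine the two least-frequent nodes:
combine g(6), c(8) → 14
combine b(10), 14 → 24
combine a(15), e(16) → 31
combine 24, f(27) → 51
combine d(28), 31 → 59
combine 51, 59 → 110
Total encoded bits = sum of merged weights = 14 + 24 + 31 + 51 + 59 + 110 = 289.

289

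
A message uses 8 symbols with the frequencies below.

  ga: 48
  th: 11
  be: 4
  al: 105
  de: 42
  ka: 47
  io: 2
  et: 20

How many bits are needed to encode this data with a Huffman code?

Merge the two smallest weights repeatedly:
combine io(2), be(4) → 6
combine 6, th(11) → 17
combine 17, et(20) → 37
combine 37, de(42) → 79
combine ka(47), ga(48) → 95
combine 79, 95 → 174
combine al(105), 174 → 279
Total encoded bits = sum of merged weights = 6 + 17 + 37 + 79 + 95 + 174 + 279 = 687.

687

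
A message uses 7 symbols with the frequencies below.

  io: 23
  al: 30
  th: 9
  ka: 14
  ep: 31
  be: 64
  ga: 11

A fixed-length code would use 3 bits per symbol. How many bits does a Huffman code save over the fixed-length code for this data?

Fixed-length: 3 bits × 182 symbols = 546 bits.
Huffman merges:
th(9) + ga(11) → 20
ka(14) + 20 → 34
io(23) + al(30) → 53
ep(31) + 34 → 65
53 + be(64) → 117
65 + 117 → 182
Huffman total = 20 + 34 + 53 + 65 + 117 + 182 = 471 bits.
Saving = 546 − 471 = 75 bits.

75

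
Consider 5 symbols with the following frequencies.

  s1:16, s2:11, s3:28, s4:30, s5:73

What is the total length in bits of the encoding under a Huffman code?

325

Build the Huffman tree bottom-up:
combine s2(11), s1(16) → 27
combine 27, s3(28) → 55
combine s4(30), 55 → 85
combine s5(73), 85 → 158
Each symbol's bit-cost is frequency × depth; summing gives 325 bits (equivalently 27 + 55 + 85 + 158).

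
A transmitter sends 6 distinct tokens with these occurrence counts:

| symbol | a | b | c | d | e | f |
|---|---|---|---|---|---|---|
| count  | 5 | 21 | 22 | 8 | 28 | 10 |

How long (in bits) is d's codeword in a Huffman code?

Huffman merges, smallest pair first:
merge a(5) and d(8): 13
merge f(10) and 13: 23
merge b(21) and c(22): 43
merge 23 and e(28): 51
merge 43 and 51: 94
d's leaf is at depth 4, giving a 4-bit codeword.

4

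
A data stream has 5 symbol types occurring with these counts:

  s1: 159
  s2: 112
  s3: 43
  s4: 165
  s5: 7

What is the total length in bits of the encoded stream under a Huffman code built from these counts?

Greedily combine the two least-frequent nodes:
merge s5(7) and s3(43): 50
merge 50 and s2(112): 162
merge s1(159) and 162: 321
merge s4(165) and 321: 486
Each symbol's bit-cost is frequency × depth; summing gives 1019 bits (equivalently 50 + 162 + 321 + 486).

1019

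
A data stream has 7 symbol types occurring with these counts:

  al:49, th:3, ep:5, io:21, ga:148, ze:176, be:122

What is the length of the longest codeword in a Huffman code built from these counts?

5

Merge the two lowest-weight nodes at each step:
merge th(3) and ep(5): 8
merge 8 and io(21): 29
merge 29 and al(49): 78
merge 78 and be(122): 200
merge ga(148) and ze(176): 324
merge 200 and 324: 524
The rarest symbols sit at the bottom; the longest codeword is 5 bits.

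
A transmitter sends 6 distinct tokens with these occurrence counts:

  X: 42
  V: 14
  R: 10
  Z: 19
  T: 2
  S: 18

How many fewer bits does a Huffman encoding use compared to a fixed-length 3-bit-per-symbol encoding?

72

Fixed-length: 3 bits × 105 symbols = 315 bits.
Huffman merges:
T(2) + R(10) → 12
12 + V(14) → 26
S(18) + Z(19) → 37
26 + 37 → 63
X(42) + 63 → 105
Huffman total = 12 + 26 + 37 + 63 + 105 = 243 bits.
Saving = 315 − 243 = 72 bits.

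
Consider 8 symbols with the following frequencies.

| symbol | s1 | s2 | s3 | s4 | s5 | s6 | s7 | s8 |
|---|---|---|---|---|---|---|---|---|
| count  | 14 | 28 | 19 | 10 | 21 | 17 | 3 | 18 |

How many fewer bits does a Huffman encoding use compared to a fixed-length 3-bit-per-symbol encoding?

15

Fixed-length: 3 bits × 130 symbols = 390 bits.
Huffman merges:
s7(3) + s4(10) → 13
13 + s1(14) → 27
s6(17) + s8(18) → 35
s3(19) + s5(21) → 40
27 + s2(28) → 55
35 + 40 → 75
55 + 75 → 130
Huffman total = 13 + 27 + 35 + 40 + 55 + 75 + 130 = 375 bits.
Saving = 390 − 375 = 15 bits.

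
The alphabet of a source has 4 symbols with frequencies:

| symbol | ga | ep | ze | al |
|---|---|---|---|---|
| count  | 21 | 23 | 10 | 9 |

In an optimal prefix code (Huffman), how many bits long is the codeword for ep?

Huffman merges, smallest pair first:
merge al(9) and ze(10): 19
merge 19 and ga(21): 40
merge ep(23) and 40: 63
ep is a child of the root — depth 1, so its codeword is a single bit.

1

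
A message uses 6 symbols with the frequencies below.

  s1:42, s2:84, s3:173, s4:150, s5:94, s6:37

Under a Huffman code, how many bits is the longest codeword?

Merge the two lowest-weight nodes at each step:
combine s6(37), s1(42) → 79
combine 79, s2(84) → 163
combine s5(94), s4(150) → 244
combine 163, s3(173) → 336
combine 244, 336 → 580
The first pair merged (s6, s1) ends up deepest, at depth 4.

4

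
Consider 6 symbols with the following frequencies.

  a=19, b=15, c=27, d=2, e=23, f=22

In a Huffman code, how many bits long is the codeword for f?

Repeatedly merge the two smallest:
merge d(2) and b(15): 17
merge 17 and a(19): 36
merge f(22) and e(23): 45
merge c(27) and 36: 63
merge 45 and 63: 108
The subtree containing f is merged 2 times, so code length = 2.

2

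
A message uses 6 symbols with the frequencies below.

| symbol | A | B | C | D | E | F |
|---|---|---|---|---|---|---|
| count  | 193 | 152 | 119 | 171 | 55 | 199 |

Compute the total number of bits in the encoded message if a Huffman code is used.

2275

Merge the two smallest weights repeatedly:
combine E(55), C(119) → 174
combine B(152), D(171) → 323
combine 174, A(193) → 367
combine F(199), 323 → 522
combine 367, 522 → 889
The encoded length is the sum of every internal node's weight: 174 + 323 + 367 + 522 + 889 = 2275 bits.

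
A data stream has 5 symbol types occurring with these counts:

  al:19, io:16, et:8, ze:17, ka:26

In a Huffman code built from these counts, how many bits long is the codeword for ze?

Build the tree from the bottom:
combine et(8), io(16) → 24
combine ze(17), al(19) → 36
combine 24, ka(26) → 50
combine 36, 50 → 86
The subtree containing ze is merged 2 times, so code length = 2.

2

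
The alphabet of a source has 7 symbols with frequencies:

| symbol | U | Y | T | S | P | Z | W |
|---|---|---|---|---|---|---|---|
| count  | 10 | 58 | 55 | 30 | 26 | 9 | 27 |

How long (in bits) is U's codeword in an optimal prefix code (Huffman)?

Huffman merges, smallest pair first:
merge Z(9) and U(10): 19
merge 19 and P(26): 45
merge W(27) and S(30): 57
merge 45 and T(55): 100
merge 57 and Y(58): 115
merge 100 and 115: 215
U's leaf is at depth 4, giving a 4-bit codeword.

4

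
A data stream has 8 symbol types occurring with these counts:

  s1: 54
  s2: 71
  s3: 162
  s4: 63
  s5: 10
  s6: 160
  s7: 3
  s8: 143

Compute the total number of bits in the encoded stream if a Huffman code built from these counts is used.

Build the Huffman tree bottom-up:
s7(3) + s5(10) → 13
13 + s1(54) → 67
s4(63) + 67 → 130
s2(71) + 130 → 201
s8(143) + s6(160) → 303
s3(162) + 201 → 363
303 + 363 → 666
Each symbol's bit-cost is frequency × depth; summing gives 1743 bits (equivalently 13 + 67 + 130 + 201 + 303 + 363 + 666).

1743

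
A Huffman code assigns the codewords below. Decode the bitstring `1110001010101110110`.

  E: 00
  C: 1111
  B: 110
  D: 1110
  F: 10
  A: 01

Read left to right; each codeword is recognised as soon as it completes (prefix code):
  1110→D | 00→E | 10→F | 10→F | 10→F | 1110→D | 110→B
Decoded message: DEFFFDB

DEFFFDB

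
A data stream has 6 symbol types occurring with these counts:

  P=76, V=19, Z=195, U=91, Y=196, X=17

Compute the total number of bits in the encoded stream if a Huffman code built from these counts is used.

1336

Build the Huffman tree bottom-up:
X(17) + V(19) → 36
36 + P(76) → 112
U(91) + 112 → 203
Z(195) + Y(196) → 391
203 + 391 → 594
The encoded length is the sum of every internal node's weight: 36 + 112 + 203 + 391 + 594 = 1336 bits.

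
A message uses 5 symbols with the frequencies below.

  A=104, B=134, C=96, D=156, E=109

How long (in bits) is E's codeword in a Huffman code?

2

Build the tree from the bottom:
C(96) + A(104) → 200
E(109) + B(134) → 243
D(156) + 200 → 356
243 + 356 → 599
E sits 2 levels below the root, so its codeword is 2 bits.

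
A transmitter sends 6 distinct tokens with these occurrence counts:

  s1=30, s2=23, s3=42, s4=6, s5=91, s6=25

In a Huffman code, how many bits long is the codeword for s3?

Build the tree from the bottom:
s4(6) + s2(23) → 29
s6(25) + 29 → 54
s1(30) + s3(42) → 72
54 + 72 → 126
s5(91) + 126 → 217
s3 sits 3 levels below the root, so its codeword is 3 bits.

3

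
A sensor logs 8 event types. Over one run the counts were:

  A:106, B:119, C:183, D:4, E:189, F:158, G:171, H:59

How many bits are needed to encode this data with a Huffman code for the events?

Build the Huffman tree bottom-up:
merge D(4) and H(59): 63
merge 63 and A(106): 169
merge B(119) and F(158): 277
merge 169 and G(171): 340
merge C(183) and E(189): 372
merge 277 and 340: 617
merge 372 and 617: 989
The encoded length is the sum of every internal node's weight: 63 + 169 + 277 + 340 + 372 + 617 + 989 = 2827 bits.

2827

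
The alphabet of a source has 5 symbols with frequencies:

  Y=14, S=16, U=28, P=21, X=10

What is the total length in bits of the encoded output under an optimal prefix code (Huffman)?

202

Greedily combine the two least-frequent nodes:
merge X(10) and Y(14): 24
merge S(16) and P(21): 37
merge 24 and U(28): 52
merge 37 and 52: 89
The encoded length is the sum of every internal node's weight: 24 + 37 + 52 + 89 = 202 bits.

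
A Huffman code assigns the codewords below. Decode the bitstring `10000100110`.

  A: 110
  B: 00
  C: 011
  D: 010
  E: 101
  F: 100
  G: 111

Read left to right; each codeword is recognised as soon as it completes (prefix code):
  100→F | 00→B | 100→F | 110→A
Decoded message: FBFA

FBFA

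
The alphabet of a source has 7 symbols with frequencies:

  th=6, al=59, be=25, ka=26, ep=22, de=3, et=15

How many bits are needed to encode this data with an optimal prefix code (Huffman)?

383

Merge the two smallest weights repeatedly:
combine de(3), th(6) → 9
combine 9, et(15) → 24
combine ep(22), 24 → 46
combine be(25), ka(26) → 51
combine 46, 51 → 97
combine al(59), 97 → 156
Total encoded bits = sum of merged weights = 9 + 24 + 46 + 51 + 97 + 156 = 383.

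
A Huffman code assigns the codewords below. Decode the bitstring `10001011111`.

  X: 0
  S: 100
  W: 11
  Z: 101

SXZWW

Read left to right; each codeword is recognised as soon as it completes (prefix code):
  100→S | 0→X | 101→Z | 11→W | 11→W
Decoded message: SXZWW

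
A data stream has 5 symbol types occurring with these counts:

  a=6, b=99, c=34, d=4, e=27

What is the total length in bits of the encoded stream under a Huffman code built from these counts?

Build the Huffman tree bottom-up:
d(4) + a(6) → 10
10 + e(27) → 37
c(34) + 37 → 71
71 + b(99) → 170
Each symbol's bit-cost is frequency × depth; summing gives 288 bits (equivalently 10 + 37 + 71 + 170).

288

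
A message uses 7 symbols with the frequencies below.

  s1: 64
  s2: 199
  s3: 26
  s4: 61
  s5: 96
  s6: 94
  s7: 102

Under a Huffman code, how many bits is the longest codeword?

Merge the two lowest-weight nodes at each step:
merge s3(26) and s4(61): 87
merge s1(64) and 87: 151
merge s6(94) and s5(96): 190
merge s7(102) and 151: 253
merge 190 and s2(199): 389
merge 253 and 389: 642
Maximum depth reached is 4.

4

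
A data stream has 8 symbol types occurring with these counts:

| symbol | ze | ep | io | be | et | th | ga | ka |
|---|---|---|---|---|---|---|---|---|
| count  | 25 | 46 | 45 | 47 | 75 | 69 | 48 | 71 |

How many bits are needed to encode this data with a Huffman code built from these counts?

Build the Huffman tree bottom-up:
combine ze(25), io(45) → 70
combine ep(46), be(47) → 93
combine ga(48), th(69) → 117
combine 70, ka(71) → 141
combine et(75), 93 → 168
combine 117, 141 → 258
combine 168, 258 → 426
The encoded length is the sum of every internal node's weight: 70 + 93 + 117 + 141 + 168 + 258 + 426 = 1273 bits.

1273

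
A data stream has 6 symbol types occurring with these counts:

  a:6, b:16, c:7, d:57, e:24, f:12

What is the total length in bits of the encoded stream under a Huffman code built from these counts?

265

Greedily combine the two least-frequent nodes:
a(6) + c(7) → 13
f(12) + 13 → 25
b(16) + e(24) → 40
25 + 40 → 65
d(57) + 65 → 122
Each symbol's bit-cost is frequency × depth; summing gives 265 bits (equivalently 13 + 25 + 40 + 65 + 122).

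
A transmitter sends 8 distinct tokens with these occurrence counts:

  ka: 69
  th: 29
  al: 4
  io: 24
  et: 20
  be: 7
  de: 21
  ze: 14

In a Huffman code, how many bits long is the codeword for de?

3

Repeatedly merge the two smallest:
combine al(4), be(7) → 11
combine 11, ze(14) → 25
combine et(20), de(21) → 41
combine io(24), 25 → 49
combine th(29), 41 → 70
combine 49, ka(69) → 118
combine 70, 118 → 188
de's leaf is at depth 3, giving a 3-bit codeword.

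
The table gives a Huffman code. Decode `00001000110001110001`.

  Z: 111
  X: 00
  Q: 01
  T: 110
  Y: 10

Read left to right; each codeword is recognised as soon as it completes (prefix code):
  00→X | 00→X | 10→Y | 00→X | 110→T | 00→X | 111→Z | 00→X | 01→Q
Decoded message: XXYXTXZXQ

XXYXTXZXQ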